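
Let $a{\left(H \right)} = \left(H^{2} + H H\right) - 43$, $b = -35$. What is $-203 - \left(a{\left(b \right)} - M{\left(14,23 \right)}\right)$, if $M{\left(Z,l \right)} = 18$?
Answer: $-2592$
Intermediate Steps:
$a{\left(H \right)} = -43 + 2 H^{2}$ ($a{\left(H \right)} = \left(H^{2} + H^{2}\right) - 43 = 2 H^{2} - 43 = -43 + 2 H^{2}$)
$-203 - \left(a{\left(b \right)} - M{\left(14,23 \right)}\right) = -203 - \left(\left(-43 + 2 \left(-35\right)^{2}\right) - 18\right) = -203 - \left(\left(-43 + 2 \cdot 1225\right) - 18\right) = -203 - \left(\left(-43 + 2450\right) - 18\right) = -203 - \left(2407 - 18\right) = -203 - 2389 = -2592$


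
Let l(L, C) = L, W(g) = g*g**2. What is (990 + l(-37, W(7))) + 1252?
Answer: 2205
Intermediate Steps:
W(g) = g**3
(990 + l(-37, W(7))) + 1252 = (990 - 37) + 1252 = 953 + 1252 = 2205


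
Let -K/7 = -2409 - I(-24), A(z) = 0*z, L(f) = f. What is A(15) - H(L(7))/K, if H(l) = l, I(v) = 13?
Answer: -1/2422 ≈ -0.00041288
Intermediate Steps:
A(z) = 0
K = 16954 (K = -7*(-2409 - 1*13) = -7*(-2409 - 13) = -7*(-2422) = 16954)
A(15) - H(L(7))/K = 0 - 7/16954 = 0 - 1*1/2422 = 0 - 1/2422 = -1/2422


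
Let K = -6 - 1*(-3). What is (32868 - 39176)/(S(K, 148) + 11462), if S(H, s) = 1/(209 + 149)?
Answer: -2258264/4103397 ≈ -0.55034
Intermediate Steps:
K = -3 (K = -6 + 3 = -3)
S(H, s) = 1/358
(32868 - 39176)/(S(K, 148) + 11462) = (32868 - 39176)/(1/358 + 11462) = -6308/4103397/358 = -6308*358/4103397 = -2258264/4103397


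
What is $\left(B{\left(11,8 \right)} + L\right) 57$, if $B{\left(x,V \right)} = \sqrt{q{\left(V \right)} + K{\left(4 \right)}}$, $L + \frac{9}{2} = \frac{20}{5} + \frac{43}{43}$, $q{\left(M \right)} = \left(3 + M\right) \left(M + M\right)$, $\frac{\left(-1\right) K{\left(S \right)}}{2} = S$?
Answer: $\frac{57}{2} + 114 \sqrt{42} \approx 767.3$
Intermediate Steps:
$K{\left(S \right)} = - 2 S$
$q{\left(M \right)} = 2 M \left(3 + M\right)$ ($q{\left(M \right)} = \left(3 + M\right) 2 M = 2 M \left(3 + M\right)$)
$L = \frac{1}{2}$ ($L = - \frac{9}{2} + \left(\frac{20}{5} + \frac{43}{43}\right) = - \frac{9}{2} + \left(20 \cdot \frac{1}{5} + 43 \cdot \frac{1}{43}\right) = - \frac{9}{2} + \left(4 + 1\right) = - \frac{9}{2} + 5 = \frac{1}{2} \approx 0.5$)
$B{\left(x,V \right)} = \sqrt{-8 + 2 V \left(3 + V\right)}$ ($B{\left(x,V \right)} = \sqrt{2 V \left(3 + V\right) - 8} = \sqrt{-8 + 2 V \left(3 + V\right)}$)
$\left(B{\left(11,8 \right)} + L\right) 57 = \left(\sqrt{2} \sqrt{-4 + 8 \left(3 + 8\right)} + \frac{1}{2}\right) 57 = \left(\sqrt{2} \sqrt{-4 + 8 \cdot 11} + \frac{1}{2}\right) 57 = \left(\sqrt{2} \sqrt{-4 + 88} + \frac{1}{2}\right) 57 = \left(\sqrt{2} \sqrt{84} + \frac{1}{2}\right) 57 = \left(\sqrt{2} \cdot 2 \sqrt{21} + \frac{1}{2}\right) 57 = \left(2 \sqrt{42} + \frac{1}{2}\right) 57 = \left(\frac{1}{2} + 2 \sqrt{42}\right) 57 = \frac{57}{2} + 114 \sqrt{42}$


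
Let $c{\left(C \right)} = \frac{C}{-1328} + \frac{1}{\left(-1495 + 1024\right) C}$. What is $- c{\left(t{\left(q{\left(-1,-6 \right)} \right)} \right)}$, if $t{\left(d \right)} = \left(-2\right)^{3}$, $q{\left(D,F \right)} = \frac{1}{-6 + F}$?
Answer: $- \frac{1967}{312744} \approx -0.0062895$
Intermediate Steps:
$t{\left(d \right)} = -8$
$c{\left(C \right)} = - \frac{1}{471 C} - \frac{C}{1328}$ ($c{\left(C \right)} = C \left(- \frac{1}{1328}\right) + \frac{1}{\left(-471\right) C} = - \frac{C}{1328} - \frac{1}{471 C} = - \frac{1}{471 C} - \frac{C}{1328}$)
$- c{\left(t{\left(q{\left(-1,-6 \right)} \right)} \right)} = - (- \frac{1}{471 \left(-8\right)} - - \frac{1}{166}) = - (\left(- \frac{1}{471}\right) \left(- \frac{1}{8}\right) + \frac{1}{166}) = - (\frac{1}{3768} + \frac{1}{166}) = \left(-1\right) \frac{1967}{312744} = - \frac{1967}{312744}$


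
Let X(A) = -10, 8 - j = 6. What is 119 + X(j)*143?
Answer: -1311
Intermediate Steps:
j = 2 (j = 8 - 1*6 = 8 - 6 = 2)
119 + X(j)*143 = 119 - 10*143 = 119 - 1430 = -1311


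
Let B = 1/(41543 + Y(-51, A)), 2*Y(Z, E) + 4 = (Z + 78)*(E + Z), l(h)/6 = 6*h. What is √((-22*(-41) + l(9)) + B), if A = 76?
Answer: 2*√2150169584397/83757 ≈ 35.014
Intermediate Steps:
l(h) = 36*h (l(h) = 6*(6*h) = 36*h)
Y(Z, E) = -2 + (78 + Z)*(E + Z)/2 (Y(Z, E) = -2 + ((Z + 78)*(E + Z))/2 = -2 + ((78 + Z)*(E + Z))/2 = -2 + (78 + Z)*(E + Z)/2)
B = 2/83757 (B = 1/(41543 + (-2 + (½)*(-51)² + 39*76 + 39*(-51) + (½)*76*(-51))) = 1/(41543 + (-2 + (½)*2601 + 2964 - 1989 - 1938)) = 1/(41543 + (-2 + 2601/2 + 2964 - 1989 - 1938)) = 1/(41543 + 671/2) = 1/(83757/2) = 2/83757 ≈ 2.3879e-5)
√((-22*(-41) + l(9)) + B) = √((-22*(-41) + 36*9) + 2/83757) = √((902 + 324) + 2/83757) = √(1226 + 2/83757) = √(102686084/83757) = 2*√2150169584397/83757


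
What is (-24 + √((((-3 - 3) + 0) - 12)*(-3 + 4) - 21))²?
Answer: (24 - I*√39)² ≈ 537.0 - 299.76*I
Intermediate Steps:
(-24 + √((((-3 - 3) + 0) - 12)*(-3 + 4) - 21))² = (-24 + √(((-6 + 0) - 12)*1 - 21))² = (-24 + √((-6 - 12)*1 - 21))² = (-24 + √(-18*1 - 21))² = (-24 + √(-18 - 21))² = (-24 + √(-39))² = (-24 + I*√39)²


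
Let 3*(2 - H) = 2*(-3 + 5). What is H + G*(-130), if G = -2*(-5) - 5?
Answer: -1948/3 ≈ -649.33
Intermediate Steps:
H = 2/3 (H = 2 - 2*(-3 + 5)/3 = 2 - 2*2/3 = 2 - 1/3*4 = 2 - 4/3 = 2/3 ≈ 0.66667)
G = 5 (G = 10 - 5 = 5)
H + G*(-130) = 2/3 + 5*(-130) = 2/3 - 650 = -1948/3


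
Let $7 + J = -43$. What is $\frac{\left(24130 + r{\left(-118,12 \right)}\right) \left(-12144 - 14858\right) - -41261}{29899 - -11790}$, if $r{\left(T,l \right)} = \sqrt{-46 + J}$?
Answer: $- \frac{651516999}{41689} - \frac{108008 i \sqrt{6}}{41689} \approx -15628.0 - 6.3461 i$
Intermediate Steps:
$J = -50$ ($J = -7 - 43 = -50$)
$r{\left(T,l \right)} = 4 i \sqrt{6}$ ($r{\left(T,l \right)} = \sqrt{-46 - 50} = \sqrt{-96} = 4 i \sqrt{6}$)
$\frac{\left(24130 + r{\left(-118,12 \right)}\right) \left(-12144 - 14858\right) - -41261}{29899 - -11790} = \frac{\left(24130 + 4 i \sqrt{6}\right) \left(-12144 - 14858\right) - -41261}{29899 - -11790} = \frac{\left(24130 + 4 i \sqrt{6}\right) \left(-27002\right) + 41261}{29899 + 11790} = \frac{\left(-651558260 - 108008 i \sqrt{6}\right) + 41261}{41689} = \left(-651516999 - 108008 i \sqrt{6}\right) \frac{1}{41689} = - \frac{651516999}{41689} - \frac{108008 i \sqrt{6}}{41689}$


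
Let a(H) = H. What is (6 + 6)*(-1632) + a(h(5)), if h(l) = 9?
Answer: -19575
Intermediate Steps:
(6 + 6)*(-1632) + a(h(5)) = (6 + 6)*(-1632) + 9 = 12*(-1632) + 9 = -19584 + 9 = -19575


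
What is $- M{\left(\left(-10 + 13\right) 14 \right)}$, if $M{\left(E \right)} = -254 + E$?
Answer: $212$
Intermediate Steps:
$- M{\left(\left(-10 + 13\right) 14 \right)} = - (-254 + \left(-10 + 13\right) 14) = - (-254 + 3 \cdot 14) = - (-254 + 42) = \left(-1\right) \left(-212\right) = 212$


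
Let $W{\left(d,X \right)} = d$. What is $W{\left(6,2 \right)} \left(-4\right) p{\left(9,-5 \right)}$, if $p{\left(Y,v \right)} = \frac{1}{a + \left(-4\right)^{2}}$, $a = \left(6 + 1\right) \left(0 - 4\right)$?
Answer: $2$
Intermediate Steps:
$a = -28$ ($a = 7 \left(0 - 4\right) = 7 \left(-4\right) = -28$)
$p{\left(Y,v \right)} = - \frac{1}{12}$ ($p{\left(Y,v \right)} = \frac{1}{-28 + \left(-4\right)^{2}} = \frac{1}{-28 + 16} = \frac{1}{-12} = - \frac{1}{12}$)
$W{\left(6,2 \right)} \left(-4\right) p{\left(9,-5 \right)} = 6 \left(-4\right) \left(- \frac{1}{12}\right) = \left(-24\right) \left(- \frac{1}{12}\right) = 2$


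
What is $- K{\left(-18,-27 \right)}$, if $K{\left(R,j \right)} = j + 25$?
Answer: $2$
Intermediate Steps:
$K{\left(R,j \right)} = 25 + j$
$- K{\left(-18,-27 \right)} = - (25 - 27) = \left(-1\right) \left(-2\right) = 2$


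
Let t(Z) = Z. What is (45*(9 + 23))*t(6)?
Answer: 8640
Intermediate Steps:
(45*(9 + 23))*t(6) = (45*(9 + 23))*6 = (45*32)*6 = 1440*6 = 8640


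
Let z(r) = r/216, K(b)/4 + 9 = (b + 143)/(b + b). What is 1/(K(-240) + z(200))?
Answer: -1080/37007 ≈ -0.029184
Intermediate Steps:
K(b) = -36 + 2*(143 + b)/b (K(b) = -36 + 4*((b + 143)/(b + b)) = -36 + 4*((143 + b)/((2*b))) = -36 + 4*((143 + b)*(1/(2*b))) = -36 + 4*((143 + b)/(2*b)) = -36 + 2*(143 + b)/b)
z(r) = r/216 (z(r) = r*(1/216) = r/216)
1/(K(-240) + z(200)) = 1/((-34 + 286/(-240)) + (1/216)*200) = 1/((-34 + 286*(-1/240)) + 25/27) = 1/((-34 - 143/120) + 25/27) = 1/(-4223/120 + 25/27) = 1/(-37007/1080) = -1080/37007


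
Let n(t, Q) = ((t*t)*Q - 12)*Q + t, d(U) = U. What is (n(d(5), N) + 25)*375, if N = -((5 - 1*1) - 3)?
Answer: 25125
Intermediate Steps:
N = -1 (N = -((5 - 1) - 3) = -(4 - 3) = -1*1 = -1)
n(t, Q) = t + Q*(-12 + Q*t**2) (n(t, Q) = (t**2*Q - 12)*Q + t = (Q*t**2 - 12)*Q + t = (-12 + Q*t**2)*Q + t = Q*(-12 + Q*t**2) + t = t + Q*(-12 + Q*t**2))
(n(d(5), N) + 25)*375 = ((5 - 12*(-1) + (-1)**2*5**2) + 25)*375 = ((5 + 12 + 1*25) + 25)*375 = ((5 + 12 + 25) + 25)*375 = (42 + 25)*375 = 67*375 = 25125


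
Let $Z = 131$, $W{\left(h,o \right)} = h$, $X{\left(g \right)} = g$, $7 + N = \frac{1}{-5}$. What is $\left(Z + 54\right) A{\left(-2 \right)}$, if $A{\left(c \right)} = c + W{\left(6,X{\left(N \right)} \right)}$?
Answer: $740$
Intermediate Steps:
$N = - \frac{36}{5}$ ($N = -7 + \frac{1}{-5} = -7 - \frac{1}{5} = - \frac{36}{5} \approx -7.2$)
$A{\left(c \right)} = 6 + c$ ($A{\left(c \right)} = c + 6 = 6 + c$)
$\left(Z + 54\right) A{\left(-2 \right)} = \left(131 + 54\right) \left(6 - 2\right) = 185 \cdot 4 = 740$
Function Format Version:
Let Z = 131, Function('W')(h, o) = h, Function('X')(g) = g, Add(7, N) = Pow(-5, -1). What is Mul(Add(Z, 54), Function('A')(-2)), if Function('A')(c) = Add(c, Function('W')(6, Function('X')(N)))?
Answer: 740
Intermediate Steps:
N = Rational(-36, 5) (N = Add(-7, Pow(-5, -1)) = Add(-7, Rational(-1, 5)) = Rational(-36, 5) ≈ -7.2000)
Function('A')(c) = Add(6, c) (Function('A')(c) = Add(c, 6) = Add(6, c))
Mul(Add(Z, 54), Function('A')(-2)) = Mul(Add(131, 54), Add(6, -2)) = Mul(185, 4) = 740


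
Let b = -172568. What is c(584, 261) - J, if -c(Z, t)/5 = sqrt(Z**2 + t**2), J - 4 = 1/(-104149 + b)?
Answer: -1106867/276717 - 5*sqrt(409177) ≈ -3202.3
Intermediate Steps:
J = 1106867/276717 (J = 4 + 1/(-104149 - 172568) = 4 + 1/(-276717) = 4 - 1/276717 = 1106867/276717 ≈ 4.0000)
c(Z, t) = -5*sqrt(Z**2 + t**2)
c(584, 261) - J = -5*sqrt(584**2 + 261**2) - 1*1106867/276717 = -5*sqrt(341056 + 68121) - 1106867/276717 = -5*sqrt(409177) - 1106867/276717 = -1106867/276717 - 5*sqrt(409177)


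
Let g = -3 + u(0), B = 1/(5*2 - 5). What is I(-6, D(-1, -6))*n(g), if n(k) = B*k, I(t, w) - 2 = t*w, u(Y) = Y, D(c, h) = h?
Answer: -114/5 ≈ -22.800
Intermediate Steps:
B = 1/5 (B = 1/(10 - 5) = 1/5 ≈ 0.20000)
I(t, w) = 2 + t*w
g = -3 (g = -3 + 0 = -3)
n(k) = k/5
I(-6, D(-1, -6))*n(g) = (2 - 6*(-6))*((1/5)*(-3)) = (2 + 36)*(-3/5) = 38*(-3/5) = -114/5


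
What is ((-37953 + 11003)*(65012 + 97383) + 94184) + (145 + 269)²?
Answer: -4376279670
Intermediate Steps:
((-37953 + 11003)*(65012 + 97383) + 94184) + (145 + 269)² = (-26950*162395 + 94184) + 414² = (-4376545250 + 94184) + 171396 = -4376451066 + 171396 = -4376279670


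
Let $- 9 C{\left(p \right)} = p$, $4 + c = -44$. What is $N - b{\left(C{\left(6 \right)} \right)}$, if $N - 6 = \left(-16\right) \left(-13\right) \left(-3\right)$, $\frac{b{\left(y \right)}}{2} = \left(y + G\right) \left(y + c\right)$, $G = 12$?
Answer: $\frac{4366}{9} \approx 485.11$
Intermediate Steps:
$c = -48$ ($c = -4 - 44 = -48$)
$C{\left(p \right)} = - \frac{p}{9}$
$b{\left(y \right)} = 2 \left(-48 + y\right) \left(12 + y\right)$ ($b{\left(y \right)} = 2 \left(y + 12\right) \left(y - 48\right) = 2 \left(12 + y\right) \left(-48 + y\right) = 2 \left(-48 + y\right) \left(12 + y\right)$)
$N = -618$ ($N = 6 + \left(-16\right) \left(-13\right) \left(-3\right) = 6 + 208 \left(-3\right) = 6 - 624 = -618$)
$N - b{\left(C{\left(6 \right)} \right)} = -618 - \left(-1152 - 72 \left(\left(- \frac{1}{9}\right) 6\right) + 2 \left(\left(- \frac{1}{9}\right) 6\right)^{2}\right) = -618 - \left(-1152 - -48 + 2 \left(- \frac{2}{3}\right)^{2}\right) = -618 - \left(-1152 + 48 + 2 \cdot \frac{4}{9}\right) = -618 - \left(-1152 + 48 + \frac{8}{9}\right) = -618 - - \frac{9928}{9} = -618 + \frac{9928}{9} = \frac{4366}{9}$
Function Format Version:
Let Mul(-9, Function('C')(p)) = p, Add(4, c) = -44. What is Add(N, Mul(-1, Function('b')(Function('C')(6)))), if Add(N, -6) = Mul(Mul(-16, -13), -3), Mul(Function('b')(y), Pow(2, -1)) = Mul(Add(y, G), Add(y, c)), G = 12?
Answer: Rational(4366, 9) ≈ 485.11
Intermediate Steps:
c = -48 (c = Add(-4, -44) = -48)
Function('C')(p) = Mul(Rational(-1, 9), p)
Function('b')(y) = Mul(2, Add(-48, y), Add(12, y)) (Function('b')(y) = Mul(2, Mul(Add(y, 12), Add(y, -48))) = Mul(2, Mul(Add(12, y), Add(-48, y))) = Mul(2, Mul(Add(-48, y), Add(12, y))) = Mul(2, Add(-48, y), Add(12, y)))
N = -618 (N = Add(6, Mul(Mul(-16, -13), -3)) = Add(6, Mul(208, -3)) = Add(6, -624) = -618)
Add(N, Mul(-1, Function('b')(Function('C')(6)))) = Add(-618, Mul(-1, Add(-1152, Mul(-72, Mul(Rational(-1, 9), 6)), Mul(2, Pow(Mul(Rational(-1, 9), 6), 2))))) = Add(-618, Mul(-1, Add(-1152, Mul(-72, Rational(-2, 3)), Mul(2, Pow(Rational(-2, 3), 2))))) = Add(-618, Mul(-1, Add(-1152, 48, Mul(2, Rational(4, 9))))) = Add(-618, Mul(-1, Add(-1152, 48, Rational(8, 9)))) = Add(-618, Mul(-1, Rational(-9928, 9))) = Add(-618, Rational(9928, 9)) = Rational(4366, 9)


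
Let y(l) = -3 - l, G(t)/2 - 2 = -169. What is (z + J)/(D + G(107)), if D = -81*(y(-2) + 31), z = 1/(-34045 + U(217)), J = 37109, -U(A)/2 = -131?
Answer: -626826673/46688106 ≈ -13.426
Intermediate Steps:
U(A) = 262 (U(A) = -2*(-131) = 262)
G(t) = -334 (G(t) = 4 + 2*(-169) = 4 - 338 = -334)
z = -1/33783 (z = 1/(-34045 + 262) = 1/(-33783) = -1/33783 ≈ -2.9601e-5)
D = -2430 (D = -81*((-3 - 1*(-2)) + 31) = -81*((-3 + 2) + 31) = -81*(-1 + 31) = -81*30 = -2430)
(z + J)/(D + G(107)) = (-1/33783 + 37109)/(-2430 - 334) = (1253653346/33783)/(-2764) = (1253653346/33783)*(-1/2764) = -626826673/46688106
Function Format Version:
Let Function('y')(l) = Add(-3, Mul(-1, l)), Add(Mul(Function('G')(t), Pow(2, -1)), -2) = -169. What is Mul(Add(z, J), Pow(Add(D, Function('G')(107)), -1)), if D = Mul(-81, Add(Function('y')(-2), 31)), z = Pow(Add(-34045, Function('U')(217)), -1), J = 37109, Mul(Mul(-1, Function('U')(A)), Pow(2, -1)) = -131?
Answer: Rational(-626826673, 46688106) ≈ -13.426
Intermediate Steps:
Function('U')(A) = 262 (Function('U')(A) = Mul(-2, -131) = 262)
Function('G')(t) = -334 (Function('G')(t) = Add(4, Mul(2, -169)) = Add(4, -338) = -334)
z = Rational(-1, 33783) (z = Pow(Add(-34045, 262), -1) = Pow(-33783, -1) = Rational(-1, 33783) ≈ -2.9601e-5)
D = -2430 (D = Mul(-81, Add(Add(-3, Mul(-1, -2)), 31)) = Mul(-81, Add(Add(-3, 2), 31)) = Mul(-81, Add(-1, 31)) = Mul(-81, 30) = -2430)
Mul(Add(z, J), Pow(Add(D, Function('G')(107)), -1)) = Mul(Add(Rational(-1, 33783), 37109), Pow(Add(-2430, -334), -1)) = Mul(Rational(1253653346, 33783), Pow(-2764, -1)) = Mul(Rational(1253653346, 33783), Rational(-1, 2764)) = Rational(-626826673, 46688106)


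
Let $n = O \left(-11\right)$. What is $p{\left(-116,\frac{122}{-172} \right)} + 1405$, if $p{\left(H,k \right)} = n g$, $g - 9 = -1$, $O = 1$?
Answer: $1317$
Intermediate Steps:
$g = 8$ ($g = 9 - 1 = 8$)
$n = -11$ ($n = 1 \left(-11\right) = -11$)
$p{\left(H,k \right)} = -88$ ($p{\left(H,k \right)} = \left(-11\right) 8 = -88$)
$p{\left(-116,\frac{122}{-172} \right)} + 1405 = -88 + 1405 = 1317$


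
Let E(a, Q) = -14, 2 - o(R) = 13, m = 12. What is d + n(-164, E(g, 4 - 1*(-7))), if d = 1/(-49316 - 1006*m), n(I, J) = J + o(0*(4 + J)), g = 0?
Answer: -1534701/61388 ≈ -25.000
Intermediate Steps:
o(R) = -11 (o(R) = 2 - 1*13 = 2 - 13 = -11)
n(I, J) = -11 + J (n(I, J) = J - 11 = -11 + J)
d = -1/61388 (d = 1/(-49316 - 1006*12) = 1/(-49316 - 12072) = 1/(-61388) = -1/61388 ≈ -1.6290e-5)
d + n(-164, E(g, 4 - 1*(-7))) = -1/61388 + (-11 - 14) = -1/61388 - 25 = -1534701/61388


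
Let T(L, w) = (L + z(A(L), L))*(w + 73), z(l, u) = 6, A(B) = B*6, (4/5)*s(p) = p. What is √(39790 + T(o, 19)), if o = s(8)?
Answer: 23*√78 ≈ 203.13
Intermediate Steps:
s(p) = 5*p/4
A(B) = 6*B
o = 10 (o = (5/4)*8 = 10)
T(L, w) = (6 + L)*(73 + w) (T(L, w) = (L + 6)*(w + 73) = (6 + L)*(73 + w))
√(39790 + T(o, 19)) = √(39790 + (438 + 6*19 + 73*10 + 10*19)) = √(39790 + (438 + 114 + 730 + 190)) = √(39790 + 1472) = √41262 = 23*√78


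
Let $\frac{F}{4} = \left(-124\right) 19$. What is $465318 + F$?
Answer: $455894$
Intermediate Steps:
$F = -9424$ ($F = 4 \left(\left(-124\right) 19\right) = 4 \left(-2356\right) = -9424$)
$465318 + F = 465318 - 9424 = 455894$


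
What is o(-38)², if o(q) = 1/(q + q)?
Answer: 1/5776 ≈ 0.00017313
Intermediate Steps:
o(q) = 1/(2*q)
o(-38)² = ((½)/(-38))² = ((½)*(-1/38))² = (-1/76)² = 1/5776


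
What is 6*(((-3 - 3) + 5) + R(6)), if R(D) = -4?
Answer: -30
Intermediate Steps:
6*(((-3 - 3) + 5) + R(6)) = 6*(((-3 - 3) + 5) - 4) = 6*((-6 + 5) - 4) = 6*(-1 - 4) = 6*(-5) = -30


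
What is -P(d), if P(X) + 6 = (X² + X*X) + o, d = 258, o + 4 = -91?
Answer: -133027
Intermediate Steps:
o = -95 (o = -4 - 91 = -95)
P(X) = -101 + 2*X² (P(X) = -6 + ((X² + X*X) - 95) = -6 + ((X² + X²) - 95) = -6 + (2*X² - 95) = -6 + (-95 + 2*X²) = -101 + 2*X²)
-P(d) = -(-101 + 2*258²) = -(-101 + 2*66564) = -(-101 + 133128) = -1*133027 = -133027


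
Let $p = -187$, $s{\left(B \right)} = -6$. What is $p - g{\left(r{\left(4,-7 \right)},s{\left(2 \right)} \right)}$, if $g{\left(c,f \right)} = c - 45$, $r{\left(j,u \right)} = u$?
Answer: $-135$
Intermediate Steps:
$g{\left(c,f \right)} = -45 + c$
$p - g{\left(r{\left(4,-7 \right)},s{\left(2 \right)} \right)} = -187 - \left(-45 - 7\right) = -187 - -52 = -187 + 52 = -135$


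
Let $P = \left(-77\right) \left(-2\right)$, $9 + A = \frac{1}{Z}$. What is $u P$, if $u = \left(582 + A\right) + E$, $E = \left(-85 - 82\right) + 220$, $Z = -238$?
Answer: $\frac{1638857}{17} \approx 96403.0$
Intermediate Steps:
$E = 53$ ($E = -167 + 220 = 53$)
$A = - \frac{2143}{238}$ ($A = -9 + \frac{1}{-238} = -9 - \frac{1}{238} = - \frac{2143}{238} \approx -9.0042$)
$P = 154$
$u = \frac{148987}{238}$ ($u = \left(582 - \frac{2143}{238}\right) + 53 = \frac{136373}{238} + 53 = \frac{148987}{238} \approx 626.0$)
$u P = \frac{148987}{238} \cdot 154 = \frac{1638857}{17}$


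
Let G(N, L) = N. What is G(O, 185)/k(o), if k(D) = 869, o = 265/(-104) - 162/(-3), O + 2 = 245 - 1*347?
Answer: -104/869 ≈ -0.11968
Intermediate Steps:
O = -104 (O = -2 + (245 - 1*347) = -2 + (245 - 347) = -2 - 102 = -104)
o = 5351/104 (o = 265*(-1/104) - 162*(-⅓) = -265/104 + 54 = 5351/104 ≈ 51.452)
G(O, 185)/k(o) = -104/869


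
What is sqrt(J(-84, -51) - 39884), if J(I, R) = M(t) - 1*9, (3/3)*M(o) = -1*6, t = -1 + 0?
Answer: I*sqrt(39899) ≈ 199.75*I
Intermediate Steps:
t = -1
M(o) = -6 (M(o) = -1*6 = -6)
J(I, R) = -15 (J(I, R) = -6 - 1*9 = -6 - 9 = -15)
sqrt(J(-84, -51) - 39884) = sqrt(-15 - 39884) = sqrt(-39899) = I*sqrt(39899)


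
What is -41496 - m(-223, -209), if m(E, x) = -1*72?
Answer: -41424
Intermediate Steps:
m(E, x) = -72
-41496 - m(-223, -209) = -41496 - 1*(-72) = -41496 + 72 = -41424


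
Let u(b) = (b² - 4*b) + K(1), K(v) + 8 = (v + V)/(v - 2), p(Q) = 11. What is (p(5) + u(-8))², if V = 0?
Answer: 9604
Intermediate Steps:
K(v) = -8 + v/(-2 + v) (K(v) = -8 + (v + 0)/(v - 2) = -8 + v/(-2 + v))
u(b) = -9 + b² - 4*b (u(b) = (b² - 4*b) + (16 - 7*1)/(-2 + 1) = (b² - 4*b) + (16 - 7)/(-1) = (b² - 4*b) - 1*9 = (b² - 4*b) - 9 = -9 + b² - 4*b)
(p(5) + u(-8))² = (11 + (-9 + (-8)² - 4*(-8)))² = (11 + (-9 + 64 + 32))² = (11 + 87)² = 98² = 9604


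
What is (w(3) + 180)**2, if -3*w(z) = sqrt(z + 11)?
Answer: (540 - sqrt(14))**2/9 ≈ 31953.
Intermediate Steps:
w(z) = -sqrt(11 + z)/3 (w(z) = -sqrt(z + 11)/3 = -sqrt(11 + z)/3)
(w(3) + 180)**2 = (-sqrt(11 + 3)/3 + 180)**2 = (-sqrt(14)/3 + 180)**2 = (180 - sqrt(14)/3)**2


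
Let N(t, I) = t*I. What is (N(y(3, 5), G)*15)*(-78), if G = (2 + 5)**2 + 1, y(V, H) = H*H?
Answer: -1462500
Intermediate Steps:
y(V, H) = H**2
G = 50 (G = 7**2 + 1 = 49 + 1 = 50)
N(t, I) = I*t
(N(y(3, 5), G)*15)*(-78) = ((50*5**2)*15)*(-78) = ((50*25)*15)*(-78) = (1250*15)*(-78) = 18750*(-78) = -1462500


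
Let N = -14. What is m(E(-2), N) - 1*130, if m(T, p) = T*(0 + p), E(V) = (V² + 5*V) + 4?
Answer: -102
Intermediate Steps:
E(V) = 4 + V² + 5*V
m(T, p) = T*p
m(E(-2), N) - 1*130 = (4 + (-2)² + 5*(-2))*(-14) - 1*130 = (4 + 4 - 10)*(-14) - 130 = -2*(-14) - 130 = 28 - 130 = -102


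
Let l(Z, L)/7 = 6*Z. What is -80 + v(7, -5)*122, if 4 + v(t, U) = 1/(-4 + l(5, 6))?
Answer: -58443/103 ≈ -567.41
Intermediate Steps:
l(Z, L) = 42*Z (l(Z, L) = 7*(6*Z) = 42*Z)
v(t, U) = -823/206 (v(t, U) = -4 + 1/(-4 + 42*5) = -4 + 1/(-4 + 210) = -4 + 1/206 = -823/206)
-80 + v(7, -5)*122 = -80 - 823/206*122 = -80 - 50203/103 = -58443/103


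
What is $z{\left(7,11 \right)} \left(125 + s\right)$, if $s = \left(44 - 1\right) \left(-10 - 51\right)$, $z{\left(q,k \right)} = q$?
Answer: $-17486$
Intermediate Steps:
$s = -2623$ ($s = 43 \left(-61\right) = -2623$)
$z{\left(7,11 \right)} \left(125 + s\right) = 7 \left(125 - 2623\right) = 7 \left(-2498\right) = -17486$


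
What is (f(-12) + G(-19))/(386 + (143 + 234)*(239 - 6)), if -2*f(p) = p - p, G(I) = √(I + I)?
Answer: I*√38/88227 ≈ 6.987e-5*I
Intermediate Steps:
G(I) = √2*√I (G(I) = √(2*I) = √2*√I)
f(p) = 0 (f(p) = -(p - p)/2 = -½*0 = 0)
(f(-12) + G(-19))/(386 + (143 + 234)*(239 - 6)) = (0 + √2*√(-19))/(386 + (143 + 234)*(239 - 6)) = (0 + √2*(I*√19))/(386 + 377*233) = (0 + I*√38)/(386 + 87841) = (I*√38)/88227 = (I*√38)*(1/88227) = I*√38/88227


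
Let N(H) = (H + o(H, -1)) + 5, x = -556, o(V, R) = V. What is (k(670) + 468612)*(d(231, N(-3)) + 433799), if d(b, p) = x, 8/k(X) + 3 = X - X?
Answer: 609065140204/3 ≈ 2.0302e+11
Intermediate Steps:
k(X) = -8/3 (k(X) = 8/(-3 + (X - X)) = 8/(-3 + 0) = 8/(-3) = 8*(-⅓) = -8/3)
N(H) = 5 + 2*H (N(H) = (H + H) + 5 = 2*H + 5 = 5 + 2*H)
d(b, p) = -556
(k(670) + 468612)*(d(231, N(-3)) + 433799) = (-8/3 + 468612)*(-556 + 433799) = (1405828/3)*433243 = 609065140204/3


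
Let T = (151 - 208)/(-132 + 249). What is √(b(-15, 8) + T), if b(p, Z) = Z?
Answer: √11427/39 ≈ 2.7410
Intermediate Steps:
T = -19/39 (T = -57/117 = -57*1/117 = -19/39 ≈ -0.48718)
√(b(-15, 8) + T) = √(8 - 19/39) = √(293/39) = √11427/39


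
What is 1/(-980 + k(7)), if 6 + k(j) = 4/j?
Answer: -7/6898 ≈ -0.0010148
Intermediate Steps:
k(j) = -6 + 4/j
1/(-980 + k(7)) = 1/(-980 + (-6 + 4/7)) = 1/(-980 - 38/7) = 1/(-6898/7) = -7/6898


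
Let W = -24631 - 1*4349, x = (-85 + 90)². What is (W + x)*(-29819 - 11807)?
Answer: 1205280830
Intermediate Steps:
x = 25 (x = 5² = 25)
W = -28980 (W = -24631 - 4349 = -28980)
(W + x)*(-29819 - 11807) = (-28980 + 25)*(-29819 - 11807) = -28955*(-41626) = 1205280830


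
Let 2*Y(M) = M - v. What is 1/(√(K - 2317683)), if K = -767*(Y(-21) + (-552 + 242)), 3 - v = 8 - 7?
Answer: -I*√8284370/4142185 ≈ -0.00069486*I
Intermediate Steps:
v = 2 (v = 3 - (8 - 7) = 3 - 1*1 = 3 - 1 = 2)
Y(M) = -1 + M/2 (Y(M) = (M - 1*2)/2 = (M - 2)/2 = (-2 + M)/2 = -1 + M/2)
K = 493181/2 (K = -767*((-1 + (½)*(-21)) + (-552 + 242)) = -767*((-1 - 21/2) - 310) = -767*(-23/2 - 310) = -767*(-643/2) = 493181/2 ≈ 2.4659e+5)
1/(√(K - 2317683)) = 1/(√(493181/2 - 2317683)) = 1/(√(-4142185/2)) = 1/(I*√8284370/2) = -I*√8284370/4142185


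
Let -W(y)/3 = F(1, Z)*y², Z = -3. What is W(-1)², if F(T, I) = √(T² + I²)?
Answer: 90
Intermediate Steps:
F(T, I) = √(I² + T²)
W(y) = -3*√10*y² (W(y) = -3*√((-3)² + 1²)*y² = -3*√(9 + 1)*y² = -3*√10*y²)
W(-1)² = (-3*√10*(-1)²)² = (-3*√10*1)² = (-3*√10)² = 90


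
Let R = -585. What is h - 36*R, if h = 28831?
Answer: 49891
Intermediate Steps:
h - 36*R = 28831 - 36*(-585) = 28831 + 21060 = 49891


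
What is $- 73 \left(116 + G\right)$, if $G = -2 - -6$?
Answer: $-8760$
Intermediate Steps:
$G = 4$ ($G = -2 + 6 = 4$)
$- 73 \left(116 + G\right) = - 73 \left(116 + 4\right) = \left(-73\right) 120 = -8760$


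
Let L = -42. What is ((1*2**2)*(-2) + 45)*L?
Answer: -1554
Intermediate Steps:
((1*2**2)*(-2) + 45)*L = ((1*2**2)*(-2) + 45)*(-42) = ((1*4)*(-2) + 45)*(-42) = (4*(-2) + 45)*(-42) = (-8 + 45)*(-42) = 37*(-42) = -1554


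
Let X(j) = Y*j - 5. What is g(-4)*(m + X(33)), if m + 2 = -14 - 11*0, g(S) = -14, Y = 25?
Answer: -11256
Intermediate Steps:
m = -16 (m = -2 + (-14 - 11*0) = -2 + (-14 + 0) = -2 - 14 = -16)
X(j) = -5 + 25*j (X(j) = 25*j - 5 = -5 + 25*j)
g(-4)*(m + X(33)) = -14*(-16 + (-5 + 25*33)) = -14*(-16 + (-5 + 825)) = -14*(-16 + 820) = -14*804 = -11256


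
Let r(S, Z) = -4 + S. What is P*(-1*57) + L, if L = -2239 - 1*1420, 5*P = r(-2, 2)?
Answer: -17953/5 ≈ -3590.6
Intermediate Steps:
P = -6/5 (P = (-4 - 2)/5 = (1/5)*(-6) = -6/5 ≈ -1.2000)
L = -3659 (L = -2239 - 1420 = -3659)
P*(-1*57) + L = -(-6)*57/5 - 3659 = -6/5*(-57) - 3659 = 342/5 - 3659 = -17953/5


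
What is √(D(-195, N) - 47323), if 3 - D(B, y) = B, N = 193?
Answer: 5*I*√1885 ≈ 217.08*I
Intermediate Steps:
D(B, y) = 3 - B
√(D(-195, N) - 47323) = √((3 - 1*(-195)) - 47323) = √((3 + 195) - 47323) = √(198 - 47323) = √(-47125) = 5*I*√1885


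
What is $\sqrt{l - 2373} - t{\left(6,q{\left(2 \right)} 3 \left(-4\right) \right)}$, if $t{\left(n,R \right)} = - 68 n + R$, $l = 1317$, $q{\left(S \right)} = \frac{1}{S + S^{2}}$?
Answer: $410 + 4 i \sqrt{66} \approx 410.0 + 32.496 i$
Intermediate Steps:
$t{\left(n,R \right)} = R - 68 n$
$\sqrt{l - 2373} - t{\left(6,q{\left(2 \right)} 3 \left(-4\right) \right)} = \sqrt{1317 - 2373} - \left(\frac{1}{2 \left(1 + 2\right)} 3 \left(-4\right) - 408\right) = \sqrt{-1056} - \left(\frac{1}{2 \cdot 3} \cdot 3 \left(-4\right) - 408\right) = 4 i \sqrt{66} - \left(\frac{1}{2} \cdot \frac{1}{3} \cdot 3 \left(-4\right) - 408\right) = 4 i \sqrt{66} - \left(\frac{1}{6} \cdot 3 \left(-4\right) - 408\right) = 4 i \sqrt{66} - \left(\frac{1}{2} \left(-4\right) - 408\right) = 4 i \sqrt{66} - \left(-2 - 408\right) = 4 i \sqrt{66} - -410 = 4 i \sqrt{66} + 410 = 410 + 4 i \sqrt{66}$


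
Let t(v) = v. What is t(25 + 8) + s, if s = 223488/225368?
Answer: 957579/28171 ≈ 33.992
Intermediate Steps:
s = 27936/28171 (s = 223488*(1/225368) = 27936/28171 ≈ 0.99166)
t(25 + 8) + s = (25 + 8) + 27936/28171 = 33 + 27936/28171 = 957579/28171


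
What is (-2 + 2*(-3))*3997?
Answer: -31976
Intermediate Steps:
(-2 + 2*(-3))*3997 = (-2 - 6)*3997 = -8*3997 = -31976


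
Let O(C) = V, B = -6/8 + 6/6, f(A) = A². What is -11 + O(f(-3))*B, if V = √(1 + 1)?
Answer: -11 + √2/4 ≈ -10.646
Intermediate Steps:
B = ¼ (B = -6*⅛ + 6*(⅙) = -¾ + 1 = ¼ ≈ 0.25000)
V = √2 ≈ 1.4142
O(C) = √2
-11 + O(f(-3))*B = -11 + √2*(¼) = -11 + √2/4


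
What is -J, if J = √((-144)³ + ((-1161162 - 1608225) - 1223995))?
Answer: -I*√6979366 ≈ -2641.8*I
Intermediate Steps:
J = I*√6979366 (J = √(-2985984 + (-2769387 - 1223995)) = √(-2985984 - 3993382) = √(-6979366) = I*√6979366 ≈ 2641.8*I)
-J = -I*√6979366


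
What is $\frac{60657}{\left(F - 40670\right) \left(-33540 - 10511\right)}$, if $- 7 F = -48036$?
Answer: $\frac{60657}{1489263622} \approx 4.073 \cdot 10^{-5}$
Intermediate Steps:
$F = \frac{48036}{7}$ ($F = \left(- \frac{1}{7}\right) \left(-48036\right) = \frac{48036}{7} \approx 6862.3$)
$\frac{60657}{\left(F - 40670\right) \left(-33540 - 10511\right)} = \frac{60657}{\left(\frac{48036}{7} - 40670\right) \left(-33540 - 10511\right)} = \frac{60657}{\left(- \frac{236654}{7}\right) \left(-44051\right)} = \frac{60657}{1489263622}$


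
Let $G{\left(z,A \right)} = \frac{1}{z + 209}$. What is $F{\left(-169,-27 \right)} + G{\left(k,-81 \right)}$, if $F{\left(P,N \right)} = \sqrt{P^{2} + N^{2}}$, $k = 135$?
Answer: $\frac{1}{344} + \sqrt{29290} \approx 171.15$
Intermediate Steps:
$G{\left(z,A \right)} = \frac{1}{209 + z}$
$F{\left(P,N \right)} = \sqrt{N^{2} + P^{2}}$
$F{\left(-169,-27 \right)} + G{\left(k,-81 \right)} = \sqrt{\left(-27\right)^{2} + \left(-169\right)^{2}} + \frac{1}{209 + 135} = \sqrt{729 + 28561} + \frac{1}{344} = \sqrt{29290} + \frac{1}{344} = \frac{1}{344} + \sqrt{29290}$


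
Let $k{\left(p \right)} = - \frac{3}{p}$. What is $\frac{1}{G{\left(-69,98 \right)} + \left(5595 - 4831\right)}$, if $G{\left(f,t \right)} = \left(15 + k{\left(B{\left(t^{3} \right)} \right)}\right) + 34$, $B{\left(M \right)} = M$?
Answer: $\frac{941192}{765189093} \approx 0.00123$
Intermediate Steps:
$G{\left(f,t \right)} = 49 - \frac{3}{t^{3}}$ ($G{\left(f,t \right)} = \left(15 - \frac{3}{t^{3}}\right) + 34 = 49 - \frac{3}{t^{3}}$)
$\frac{1}{G{\left(-69,98 \right)} + \left(5595 - 4831\right)} = \frac{1}{\left(49 - \frac{3}{941192}\right) + \left(5595 - 4831\right)} = \frac{1}{\left(49 - \frac{3}{941192}\right) + 764} = \frac{1}{\frac{46118405}{941192} + 764} = \frac{1}{\frac{765189093}{941192}} = \frac{941192}{765189093}$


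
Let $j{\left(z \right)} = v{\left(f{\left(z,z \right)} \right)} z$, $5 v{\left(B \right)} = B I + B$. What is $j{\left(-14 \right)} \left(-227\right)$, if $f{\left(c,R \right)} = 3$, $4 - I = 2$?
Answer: $\frac{28602}{5} \approx 5720.4$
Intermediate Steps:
$I = 2$ ($I = 4 - 2 = 2$)
$v{\left(B \right)} = \frac{3 B}{5}$ ($v{\left(B \right)} = \frac{B 2 + B}{5} = \frac{2 B + B}{5} = \frac{3 B}{5}$)
$j{\left(z \right)} = \frac{9 z}{5}$ ($j{\left(z \right)} = \frac{3}{5} \cdot 3 z = \frac{9 z}{5}$)
$j{\left(-14 \right)} \left(-227\right) = \frac{9}{5} \left(-14\right) \left(-227\right) = \left(- \frac{126}{5}\right) \left(-227\right) = \frac{28602}{5}$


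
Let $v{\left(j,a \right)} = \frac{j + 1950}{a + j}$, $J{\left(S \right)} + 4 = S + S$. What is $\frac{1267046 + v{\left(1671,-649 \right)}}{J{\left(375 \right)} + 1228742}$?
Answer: $\frac{56301071}{54632032} \approx 1.0306$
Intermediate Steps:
$J{\left(S \right)} = -4 + 2 S$ ($J{\left(S \right)} = -4 + \left(S + S\right) = -4 + 2 S$)
$v{\left(j,a \right)} = \frac{1950 + j}{a + j}$
$\frac{1267046 + v{\left(1671,-649 \right)}}{J{\left(375 \right)} + 1228742} = \frac{1267046 + \frac{1950 + 1671}{-649 + 1671}}{\left(-4 + 2 \cdot 375\right) + 1228742} = \frac{1267046 + \frac{1}{1022} \cdot 3621}{\left(-4 + 750\right) + 1228742} = \frac{1267046 + \frac{1}{1022} \cdot 3621}{746 + 1228742} = \frac{1267046 + \frac{3621}{1022}}{1229488} = \frac{1294924633}{1022} \cdot \frac{1}{1229488} = \frac{56301071}{54632032}$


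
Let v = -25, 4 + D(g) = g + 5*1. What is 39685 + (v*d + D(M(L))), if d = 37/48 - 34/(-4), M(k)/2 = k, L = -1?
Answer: 1893707/48 ≈ 39452.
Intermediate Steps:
M(k) = 2*k
d = 445/48 (d = 37*(1/48) - 34*(-1/4) = 37/48 + 17/2 = 445/48 ≈ 9.2708)
D(g) = 1 + g (D(g) = -4 + (g + 5*1) = -4 + (g + 5) = -4 + (5 + g) = 1 + g)
39685 + (v*d + D(M(L))) = 39685 + (-25*445/48 + (1 + 2*(-1))) = 39685 + (-11125/48 + (1 - 2)) = 39685 + (-11125/48 - 1) = 39685 - 11173/48 = 1893707/48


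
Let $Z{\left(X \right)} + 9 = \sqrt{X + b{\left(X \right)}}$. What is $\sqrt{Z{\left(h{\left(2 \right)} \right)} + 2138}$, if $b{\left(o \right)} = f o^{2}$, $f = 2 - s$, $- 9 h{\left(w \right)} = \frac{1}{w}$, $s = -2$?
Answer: $\frac{\sqrt{76644 + 2 i \sqrt{14}}}{6} \approx 46.141 + 0.0022525 i$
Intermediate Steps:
$h{\left(w \right)} = - \frac{1}{9 w}$
$f = 4$ ($f = 2 - -2 = 2 + 2 = 4$)
$b{\left(o \right)} = 4 o^{2}$
$Z{\left(X \right)} = -9 + \sqrt{X + 4 X^{2}}$
$\sqrt{Z{\left(h{\left(2 \right)} \right)} + 2138} = \sqrt{\left(-9 + \sqrt{- \frac{1}{9 \cdot 2} \left(1 + 4 \left(- \frac{1}{9 \cdot 2}\right)\right)}\right) + 2138} = \sqrt{\left(-9 + \sqrt{\left(- \frac{1}{9}\right) \frac{1}{2} \left(1 + 4 \left(\left(- \frac{1}{9}\right) \frac{1}{2}\right)\right)}\right) + 2138} = \sqrt{\left(-9 + \sqrt{- \frac{1 + 4 \left(- \frac{1}{18}\right)}{18}}\right) + 2138} = \sqrt{\left(-9 + \sqrt{- \frac{1 - \frac{2}{9}}{18}}\right) + 2138} = \sqrt{\left(-9 + \sqrt{\left(- \frac{1}{18}\right) \frac{7}{9}}\right) + 2138} = \sqrt{\left(-9 + \sqrt{- \frac{7}{162}}\right) + 2138} = \sqrt{\left(-9 + \frac{i \sqrt{14}}{18}\right) + 2138} = \sqrt{2129 + \frac{i \sqrt{14}}{18}}$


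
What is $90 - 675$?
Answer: $-585$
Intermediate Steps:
$90 - 675 = -585$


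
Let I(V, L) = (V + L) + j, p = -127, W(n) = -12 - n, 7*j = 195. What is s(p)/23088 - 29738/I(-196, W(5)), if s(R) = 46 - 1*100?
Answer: 25031597/155844 ≈ 160.62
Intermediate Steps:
j = 195/7 (j = (⅐)*195 = 195/7 ≈ 27.857)
I(V, L) = 195/7 + L + V (I(V, L) = (V + L) + 195/7 = (L + V) + 195/7 = 195/7 + L + V)
s(R) = -54 (s(R) = 46 - 100 = -54)
s(p)/23088 - 29738/I(-196, W(5)) = -54/23088 - 29738/(195/7 + (-12 - 1*5) - 196) = -54*1/23088 - 29738/(195/7 + (-12 - 5) - 196) = -9/3848 - 29738/(195/7 - 17 - 196) = -9/3848 - 29738/(-1296/7) = -9/3848 - 29738*(-7/1296) = -9/3848 + 104083/648 = 25031597/155844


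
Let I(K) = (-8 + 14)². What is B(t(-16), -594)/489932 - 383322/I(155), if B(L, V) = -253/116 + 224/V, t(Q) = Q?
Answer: -179726240485661/16879137264 ≈ -10648.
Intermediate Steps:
I(K) = 36 (I(K) = 6² = 36)
B(L, V) = -253/116 + 224/V (B(L, V) = -253*1/116 + 224/V = -253/116 + 224/V)
B(t(-16), -594)/489932 - 383322/I(155) = (-253/116 + 224/(-594))/489932 - 383322/36 = (-253/116 + 224*(-1/594))*(1/489932) - 383322*1/36 = (-253/116 - 112/297)*(1/489932) - 63887/6 = -88133/34452*1/489932 - 63887/6 = -88133/16879137264 - 63887/6 = -179726240485661/16879137264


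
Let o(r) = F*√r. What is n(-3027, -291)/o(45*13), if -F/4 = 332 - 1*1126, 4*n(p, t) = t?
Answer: -97*√65/825760 ≈ -0.00094705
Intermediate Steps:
n(p, t) = t/4
F = 3176 (F = -4*(332 - 1*1126) = -4*(332 - 1126) = -4*(-794) = 3176)
o(r) = 3176*√r
n(-3027, -291)/o(45*13) = ((¼)*(-291))/((3176*√(45*13))) = -291*√65/619320/4 = -97*√65/825760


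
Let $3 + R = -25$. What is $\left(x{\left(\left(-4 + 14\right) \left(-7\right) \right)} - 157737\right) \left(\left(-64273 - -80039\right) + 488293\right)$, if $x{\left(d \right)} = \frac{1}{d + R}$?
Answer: $- \frac{7791858443393}{98} \approx -7.9509 \cdot 10^{10}$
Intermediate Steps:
$R = -28$ ($R = -3 - 25 = -28$)
$x{\left(d \right)} = \frac{1}{-28 + d}$ ($x{\left(d \right)} = \frac{1}{d - 28} = \frac{1}{-28 + d}$)
$\left(x{\left(\left(-4 + 14\right) \left(-7\right) \right)} - 157737\right) \left(\left(-64273 - -80039\right) + 488293\right) = \left(\frac{1}{-28 + \left(-4 + 14\right) \left(-7\right)} - 157737\right) \left(\left(-64273 - -80039\right) + 488293\right) = \left(\frac{1}{-28 + 10 \left(-7\right)} - 157737\right) \left(\left(-64273 + 80039\right) + 488293\right) = \left(\frac{1}{-28 - 70} - 157737\right) \left(15766 + 488293\right) = \left(\frac{1}{-98} - 157737\right) 504059 = \left(- \frac{1}{98} - 157737\right) 504059 = \left(- \frac{15458227}{98}\right) 504059 = - \frac{7791858443393}{98}$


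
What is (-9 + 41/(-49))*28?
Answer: -1928/7 ≈ -275.43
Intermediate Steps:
(-9 + 41/(-49))*28 = (-9 + 41*(-1/49))*28 = (-9 - 41/49)*28 = -482/49*28 = -1928/7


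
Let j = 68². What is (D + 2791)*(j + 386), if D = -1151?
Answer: 8216400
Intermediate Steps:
j = 4624
(D + 2791)*(j + 386) = (-1151 + 2791)*(4624 + 386) = 1640*5010 = 8216400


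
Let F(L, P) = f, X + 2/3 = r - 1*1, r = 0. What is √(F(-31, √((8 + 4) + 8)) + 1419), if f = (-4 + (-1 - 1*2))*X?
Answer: 2*√3219/3 ≈ 37.824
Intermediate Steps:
X = -5/3 (X = -⅔ + (0 - 1*1) = -⅔ + (0 - 1) = -⅔ - 1 = -5/3 ≈ -1.6667)
f = 35/3 (f = (-4 + (-1 - 1*2))*(-5/3) = (-4 + (-1 - 2))*(-5/3) = (-4 - 3)*(-5/3) = -7*(-5/3) = 35/3 ≈ 11.667)
F(L, P) = 35/3
√(F(-31, √((8 + 4) + 8)) + 1419) = √(35/3 + 1419) = √(4292/3) = 2*√3219/3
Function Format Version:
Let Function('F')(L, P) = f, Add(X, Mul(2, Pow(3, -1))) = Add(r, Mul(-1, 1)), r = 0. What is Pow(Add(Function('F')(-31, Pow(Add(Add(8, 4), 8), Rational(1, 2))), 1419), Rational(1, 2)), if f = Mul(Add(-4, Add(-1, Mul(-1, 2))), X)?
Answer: Mul(Rational(2, 3), Pow(3219, Rational(1, 2))) ≈ 37.824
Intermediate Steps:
X = Rational(-5, 3) (X = Add(Rational(-2, 3), Add(0, Mul(-1, 1))) = Add(Rational(-2, 3), Add(0, -1)) = Add(Rational(-2, 3), -1) = Rational(-5, 3) ≈ -1.6667)
f = Rational(35, 3) (f = Mul(Add(-4, Add(-1, Mul(-1, 2))), Rational(-5, 3)) = Mul(Add(-4, Add(-1, -2)), Rational(-5, 3)) = Mul(Add(-4, -3), Rational(-5, 3)) = Mul(-7, Rational(-5, 3)) = Rational(35, 3) ≈ 11.667)
Function('F')(L, P) = Rational(35, 3)
Pow(Add(Function('F')(-31, Pow(Add(Add(8, 4), 8), Rational(1, 2))), 1419), Rational(1, 2)) = Pow(Add(Rational(35, 3), 1419), Rational(1, 2)) = Pow(Rational(4292, 3), Rational(1, 2)) = Mul(Rational(2, 3), Pow(3219, Rational(1, 2)))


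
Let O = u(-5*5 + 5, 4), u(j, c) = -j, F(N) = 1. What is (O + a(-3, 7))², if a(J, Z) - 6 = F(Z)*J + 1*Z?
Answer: 900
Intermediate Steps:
a(J, Z) = 6 + J + Z (a(J, Z) = 6 + (1*J + 1*Z) = 6 + (J + Z) = 6 + J + Z)
O = 20 (O = -(-5*5 + 5) = -(-25 + 5) = -1*(-20) = 20)
(O + a(-3, 7))² = (20 + (6 - 3 + 7))² = (20 + 10)² = 30² = 900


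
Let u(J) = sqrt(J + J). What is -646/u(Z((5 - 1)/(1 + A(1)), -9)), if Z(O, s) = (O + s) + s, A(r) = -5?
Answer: 17*I*sqrt(38) ≈ 104.8*I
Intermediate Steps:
Z(O, s) = O + 2*s
u(J) = sqrt(2)*sqrt(J) (u(J) = sqrt(2*J) = sqrt(2)*sqrt(J))
-646/u(Z((5 - 1)/(1 + A(1)), -9)) = -646*sqrt(2)/(2*sqrt((5 - 1)/(1 - 5) + 2*(-9))) = -646*sqrt(2)/(2*sqrt(4/(-4) - 18)) = -646*sqrt(2)/(2*sqrt(4*(-1/4) - 18)) = -646*sqrt(2)/(2*sqrt(-1 - 18)) = -646*(-I*sqrt(38)/38) = -(-17)*I*sqrt(38) = 17*I*sqrt(38)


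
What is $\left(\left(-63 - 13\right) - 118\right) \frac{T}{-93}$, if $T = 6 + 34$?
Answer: $\frac{7760}{93} \approx 83.441$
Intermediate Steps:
$T = 40$
$\left(\left(-63 - 13\right) - 118\right) \frac{T}{-93} = \left(\left(-63 - 13\right) - 118\right) \frac{40}{-93} = \left(\left(-63 - 13\right) - 118\right) 40 \left(- \frac{1}{93}\right) = \left(-76 - 118\right) \left(- \frac{40}{93}\right) = \left(-194\right) \left(- \frac{40}{93}\right) = \frac{7760}{93}$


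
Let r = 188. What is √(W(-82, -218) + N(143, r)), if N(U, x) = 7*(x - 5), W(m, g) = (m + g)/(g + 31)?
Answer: √44851389/187 ≈ 35.813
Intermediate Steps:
W(m, g) = (g + m)/(31 + g)
N(U, x) = -35 + 7*x (N(U, x) = 7*(-5 + x) = -35 + 7*x)
√(W(-82, -218) + N(143, r)) = √((-218 - 82)/(31 - 218) + (-35 + 7*188)) = √(-300/(-187) + (-35 + 1316)) = √(-1/187*(-300) + 1281) = √(300/187 + 1281) = √(239847/187) = √44851389/187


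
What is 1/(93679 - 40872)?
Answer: 1/52807 ≈ 1.8937e-5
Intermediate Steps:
1/(93679 - 40872) = 1/52807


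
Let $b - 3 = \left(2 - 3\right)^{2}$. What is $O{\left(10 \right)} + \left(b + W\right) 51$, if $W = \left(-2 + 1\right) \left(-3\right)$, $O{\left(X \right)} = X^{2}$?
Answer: $457$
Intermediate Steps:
$b = 4$ ($b = 3 + \left(2 - 3\right)^{2} = 3 + \left(-1\right)^{2} = 3 + 1 = 4$)
$W = 3$ ($W = \left(-1\right) \left(-3\right) = 3$)
$O{\left(10 \right)} + \left(b + W\right) 51 = 10^{2} + \left(4 + 3\right) 51 = 100 + 7 \cdot 51 = 100 + 357 = 457$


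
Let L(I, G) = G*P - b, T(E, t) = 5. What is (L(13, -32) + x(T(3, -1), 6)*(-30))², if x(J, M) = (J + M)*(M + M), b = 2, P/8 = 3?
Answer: 22372900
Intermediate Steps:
P = 24 (P = 8*3 = 24)
L(I, G) = -2 + 24*G (L(I, G) = G*24 - 1*2 = 24*G - 2 = -2 + 24*G)
x(J, M) = 2*M*(J + M) (x(J, M) = (J + M)*(2*M) = 2*M*(J + M))
(L(13, -32) + x(T(3, -1), 6)*(-30))² = ((-2 + 24*(-32)) + (2*6*(5 + 6))*(-30))² = ((-2 - 768) + (2*6*11)*(-30))² = (-770 + 132*(-30))² = (-770 - 3960)² = (-4730)² = 22372900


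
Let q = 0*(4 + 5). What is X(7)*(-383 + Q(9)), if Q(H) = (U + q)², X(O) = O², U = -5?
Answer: -17542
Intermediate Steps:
q = 0 (q = 0*9 = 0)
Q(H) = 25 (Q(H) = (-5 + 0)² = (-5)² = 25)
X(7)*(-383 + Q(9)) = 7²*(-383 + 25) = 49*(-358) = -17542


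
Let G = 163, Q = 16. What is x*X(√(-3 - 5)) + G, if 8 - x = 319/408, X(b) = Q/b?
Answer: 163 - 2945*I*√2/102 ≈ 163.0 - 40.832*I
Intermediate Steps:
X(b) = 16/b
x = 2945/408 (x = 8 - 319/408 = 2945/408 ≈ 7.2181)
x*X(√(-3 - 5)) + G = 2945*(16/(√(-3 - 5)))/408 + 163 = 2945*(16/(√(-8)))/408 + 163 = 2945*(16/((2*I*√2)))/408 + 163 = 2945*(16*(-I*√2/4))/408 + 163 = 2945*(-4*I*√2)/408 + 163 = -2945*I*√2/102 + 163 = 163 - 2945*I*√2/102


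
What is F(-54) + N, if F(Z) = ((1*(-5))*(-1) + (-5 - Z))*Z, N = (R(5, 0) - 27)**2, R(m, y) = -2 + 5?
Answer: -2340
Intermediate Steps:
R(m, y) = 3
N = 576 (N = (3 - 27)**2 = (-24)**2 = 576)
F(Z) = -Z**2 (F(Z) = (-5*(-1) + (-5 - Z))*Z = (5 + (-5 - Z))*Z = (-Z)*Z = -Z**2)
F(-54) + N = -1*(-54)**2 + 576 = -1*2916 + 576 = -2916 + 576 = -2340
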